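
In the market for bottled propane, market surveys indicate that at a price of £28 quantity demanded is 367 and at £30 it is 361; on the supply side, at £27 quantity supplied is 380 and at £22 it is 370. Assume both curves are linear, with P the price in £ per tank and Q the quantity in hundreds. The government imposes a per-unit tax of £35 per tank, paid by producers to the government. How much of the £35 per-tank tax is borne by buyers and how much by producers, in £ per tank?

Demand slope: (361 − 367)/(30 − 28) = -3, so Qd = 451 − 3P.
Supply slope: (370 − 380)/(22 − 27) = 2, so Qs = 2P + 326.
Without the tax, 451 − 3P = 2P + 326 gives 5P = 125, so P* = £25 and Q* = 376.
With the tax collected from producers, supply shifts: Qs = 2(P − 35) + 326.
New equilibrium: buyers pay £39, producers receive £4, Q = 334. (Wedge: Pb − Ps = 35.)
Burden on buyers: £14; on producers: £21. (They sum to £35.)
The less price-elastic side of the market bears the larger share of a per-unit tax.

Buyers bear £14 per tank; producers bear £21 per tank.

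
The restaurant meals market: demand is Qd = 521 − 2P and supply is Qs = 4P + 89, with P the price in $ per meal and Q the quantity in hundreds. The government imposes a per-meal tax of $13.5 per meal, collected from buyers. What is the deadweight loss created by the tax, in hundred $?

Deadweight loss = $121.5 hundred.

Without the tax, 521 − 2P = 4P + 89 gives 6P = 432, so P* = $72 and Q* = 377.
With the tax collected from buyers, demand (in seller-price terms) shifts: Qd = 521 − 2(P + 13.5).
New equilibrium: buyers pay $81, suppliers receive $67.5, Q = 359. (Wedge: Pb − Ps = 13.5.)
Quantity falls by |ΔQ| = |377 − 359| = 18.
DWL = ½ · t · |ΔQ| = ½ · 13.5 · 18 = $121.5.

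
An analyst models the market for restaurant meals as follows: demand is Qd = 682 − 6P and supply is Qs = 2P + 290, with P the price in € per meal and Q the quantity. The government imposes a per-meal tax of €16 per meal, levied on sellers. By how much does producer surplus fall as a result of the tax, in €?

Producer surplus falls by €4512.

Without the tax, 682 − 6P = 2P + 290 gives 8P = 392, so P* = €49 and Q* = 388.
With the tax collected from sellers, supply shifts: Qs = 2(P − 16) + 290.
New equilibrium: buyers pay €53, sellers receive €37, Q = 364. (Wedge: Pb − Ps = 16.)
ΔPS is the trapezoid between Q = 364 and Q = 388 of height €12: ½ · (388 + 364) · 12 = €4512.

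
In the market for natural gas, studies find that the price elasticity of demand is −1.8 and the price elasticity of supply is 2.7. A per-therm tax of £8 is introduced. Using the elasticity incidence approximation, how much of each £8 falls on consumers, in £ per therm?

Incidence ratio: consumers' share ≈ εs / (εs + |εd|) = 2.7 / (2.7 + 1.8) = 0.6.
So consumers bear ≈ 0.6 × £8 = £4.8; suppliers bear £3.2.

Consumers bear ≈ £4.8 per therm.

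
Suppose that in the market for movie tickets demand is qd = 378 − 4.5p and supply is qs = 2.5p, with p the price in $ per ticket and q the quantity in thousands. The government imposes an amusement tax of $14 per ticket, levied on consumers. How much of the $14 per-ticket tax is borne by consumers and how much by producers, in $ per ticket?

Without the tax, 378 − 4.5p = 2.5p gives 7p = 378, so p* = $54 and q* = 135.
With the tax collected from consumers, demand (in seller-price terms) shifts: qd = 378 − 4.5(p + 14).
Solving gives q = 112.5 with consumers paying $59 and producers receiving $45 (the $14 wedge).
Burden on consumers: $5; on producers: $9. (They sum to $14.)

Consumers bear $5 per ticket; producers bear $9 per ticket.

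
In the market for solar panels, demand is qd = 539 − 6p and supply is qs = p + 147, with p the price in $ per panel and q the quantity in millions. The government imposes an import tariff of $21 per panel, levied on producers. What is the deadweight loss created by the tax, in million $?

Deadweight loss = $189 million.

Without the tax, 539 − 6p = p + 147 gives 7p = 392, so p* = $56 and q* = 203.
With the tax collected from producers, supply shifts: qs = (p − 21) + 147.
New equilibrium: consumers pay $59, producers receive $38, q = 185. (Wedge: pb − ps = 21.)
Quantity falls by |ΔQ| = |203 − 185| = 18.
DWL = ½ · t · |ΔQ| = ½ · 21 · 18 = $189.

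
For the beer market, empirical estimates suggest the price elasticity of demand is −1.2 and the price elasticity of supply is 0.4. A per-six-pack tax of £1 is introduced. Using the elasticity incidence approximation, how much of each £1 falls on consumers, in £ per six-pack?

Incidence ratio: consumers' share ≈ εs / (εs + |εd|) = 0.4 / (0.4 + 1.2) = 0.25.
So consumers bear ≈ 0.25 × £1 = £0.25; suppliers bear £0.75.

Consumers bear ≈ £0.25 per six-pack.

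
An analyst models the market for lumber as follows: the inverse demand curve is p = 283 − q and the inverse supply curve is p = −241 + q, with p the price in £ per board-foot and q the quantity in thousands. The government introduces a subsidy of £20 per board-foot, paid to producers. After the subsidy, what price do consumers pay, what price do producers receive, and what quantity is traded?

Consumers pay £11; producers receive £31; quantity = 272.

Inverting to q(p) form: qd = 283 − p; qs = p + 241.
Before the subsidy: set 283 − p = p + 241 → p* = £21, q* = 262.
With a per-unit subsidy paid to producers, each receives p + 20 per unit sold, so supply becomes qs = (p + 20) + 241.
New equilibrium: consumers pay £11, producers receive £31, q = 272. (Wedge: pb − ps = −20.)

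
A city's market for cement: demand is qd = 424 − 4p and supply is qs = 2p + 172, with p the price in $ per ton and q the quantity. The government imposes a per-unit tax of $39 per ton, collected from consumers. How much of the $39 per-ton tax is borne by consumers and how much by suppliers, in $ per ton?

Consumers bear $13 per ton; suppliers bear $26 per ton.

Without the tax, 424 − 4p = 2p + 172 gives 6p = 252, so p* = $42 and q* = 256.
With the tax collected from consumers, demand (in seller-price terms) shifts: qd = 424 − 4(p + 39).
Solving gives q = 204 with consumers paying $55 and suppliers receiving $16 (the $39 wedge).
Burden on consumers: $13; on suppliers: $26. (They sum to $39.)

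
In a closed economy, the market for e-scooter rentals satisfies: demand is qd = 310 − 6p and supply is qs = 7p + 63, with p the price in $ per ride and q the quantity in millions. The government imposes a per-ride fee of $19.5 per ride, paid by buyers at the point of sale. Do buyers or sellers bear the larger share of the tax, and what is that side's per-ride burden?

Buyers bear the larger share: $10.5 per ride.

Before the tax: set 310 − 6p = 7p + 63 → p* = $19, q* = 196.
With the tax collected from buyers, demand (in seller-price terms) shifts: qd = 310 − 6(p + 19.5).
New equilibrium: buyers pay $29.5, sellers receive $10, q = 133. (Wedge: pb − ps = 19.5.)
Per-ride burden: buyers $10.5, sellers $9.
Buyers take the larger share because demand is less price-elastic here (demand slope 6 vs supply slope 7).
The less price-elastic side of the market bears the larger share of a per-unit tax.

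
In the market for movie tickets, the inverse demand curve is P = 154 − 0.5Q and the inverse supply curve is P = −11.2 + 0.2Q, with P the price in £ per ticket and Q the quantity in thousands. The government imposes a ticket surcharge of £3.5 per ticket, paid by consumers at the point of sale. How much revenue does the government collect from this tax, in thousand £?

Inverting to Q(P) form: Qd = 308 − 2P; Qs = 5P + 56.
Before the tax: set 308 − 2P = 5P + 56 → P* = £36, Q* = 236.
With the tax collected from consumers, demand (in seller-price terms) shifts: Qd = 308 − 2(P + 3.5).
New equilibrium: consumers pay £38.5, suppliers receive £35, Q = 231. (Wedge: Pb − Ps = 3.5.)
Revenue = t · Q = 3.5 · 231 = £808.5.

Tax revenue = £808.5 thousand.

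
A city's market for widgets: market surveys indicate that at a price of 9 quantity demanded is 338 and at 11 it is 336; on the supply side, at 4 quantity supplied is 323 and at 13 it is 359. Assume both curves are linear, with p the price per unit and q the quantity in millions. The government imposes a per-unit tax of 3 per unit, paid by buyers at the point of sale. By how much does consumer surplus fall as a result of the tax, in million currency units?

Consumer surplus falls by 810.72 million.

Demand slope: (336 − 338)/(11 − 9) = -1, so qd = 347 − p.
Supply slope: (359 − 323)/(13 − 4) = 4, so qs = 4p + 307.
Without the tax, 347 − p = 4p + 307 gives 5p = 40, so p* = 8 and q* = 339.
With the tax collected from buyers, demand (in seller-price terms) shifts: qd = 347 − (p + 3).
New equilibrium: buyers pay 10.4, producers receive 7.4, q = 336.6. (Wedge: pb − ps = 3.)
ΔCS is the trapezoid between Q = 336.6 and Q = 339 of height 2.4: ½ · (339 + 336.6) · 2.4 = 810.72.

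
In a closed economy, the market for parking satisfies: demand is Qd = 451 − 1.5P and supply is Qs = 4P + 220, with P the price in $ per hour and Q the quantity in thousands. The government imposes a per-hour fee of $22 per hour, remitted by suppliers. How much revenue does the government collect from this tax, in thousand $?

Tax revenue = $8008 thousand.

Without the tax, 451 − 1.5P = 4P + 220 gives 5.5P = 231, so P* = $42 and Q* = 388.
With the tax collected from suppliers, supply shifts: Qs = 4(P − 22) + 220.
New equilibrium: buyers pay $58, suppliers receive $36, Q = 364. (Wedge: Pb − Ps = 22.)
Revenue = t · Q = 22 · 364 = $8008.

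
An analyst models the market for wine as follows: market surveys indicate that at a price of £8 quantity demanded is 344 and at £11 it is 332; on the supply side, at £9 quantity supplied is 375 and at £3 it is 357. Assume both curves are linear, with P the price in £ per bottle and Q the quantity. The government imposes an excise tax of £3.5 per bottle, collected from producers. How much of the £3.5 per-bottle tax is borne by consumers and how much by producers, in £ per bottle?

Consumers bear £1.5 per bottle; producers bear £2 per bottle.

Demand slope: (332 − 344)/(11 − 8) = -4, so Qd = 376 − 4P.
Supply slope: (357 − 375)/(3 − 9) = 3, so Qs = 3P + 348.
Before the tax: set 376 − 4P = 3P + 348 → P* = £4, Q* = 360.
With the tax collected from producers, supply shifts: Qs = 3(P − 3.5) + 348.
Solving gives Q = 354 with consumers paying £5.5 and producers receiving £2 (the £3.5 wedge).
Burden on consumers: £1.5; on producers: £2. (They sum to £3.5.)
The less price-elastic side of the market bears the larger share of a per-unit tax.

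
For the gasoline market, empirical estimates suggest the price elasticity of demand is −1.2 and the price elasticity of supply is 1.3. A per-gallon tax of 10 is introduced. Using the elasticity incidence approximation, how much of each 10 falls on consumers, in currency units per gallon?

Incidence ratio: consumers' share ≈ εs / (εs + |εd|) = 1.3 / (1.3 + 1.2) = 0.52.
So consumers bear ≈ 0.52 × 10 = 5.2; producers bear 4.8.

Consumers bear ≈ 5.2 per gallon.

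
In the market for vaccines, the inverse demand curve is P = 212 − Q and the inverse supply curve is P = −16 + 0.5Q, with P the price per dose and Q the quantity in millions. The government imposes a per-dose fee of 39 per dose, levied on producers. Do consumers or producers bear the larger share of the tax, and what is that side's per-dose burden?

Consumers bear the larger share: 26 per dose.

Rewrite in direct form: Qd = 212 − P and Qs = 2P + 32.
Before the tax: set 212 − P = 2P + 32 → P* = 60, Q* = 152.
With the tax collected from producers, supply shifts: Qs = 2(P − 39) + 32.
New equilibrium: consumers pay 86, producers receive 47, Q = 126. (Wedge: Pb − Ps = 39.)
Per-dose burden: consumers 26, producers 13.
Consumers take the larger share because demand is less price-elastic here (demand slope 1 vs supply slope 2).
The less price-elastic side of the market bears the larger share of a per-unit tax.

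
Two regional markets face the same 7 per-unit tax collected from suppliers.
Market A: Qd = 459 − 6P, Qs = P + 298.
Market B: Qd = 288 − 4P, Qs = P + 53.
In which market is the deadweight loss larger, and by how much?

Market A: pre-tax P* = 23, Q* = 321; post-tax Q = 315; deadweight loss = 21.
Market B: pre-tax P* = 47, Q* = 100; post-tax Q = 94.4; deadweight loss = 19.6.
Difference: 21 vs 19.6 → market A is larger by 1.4.

Market A, by 1.4.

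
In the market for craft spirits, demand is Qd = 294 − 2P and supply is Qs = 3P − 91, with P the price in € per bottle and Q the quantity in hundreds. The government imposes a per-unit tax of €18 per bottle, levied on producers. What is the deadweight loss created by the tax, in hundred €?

Deadweight loss = €194.4 hundred.

Without the tax, 294 − 2P = 3P − 91 gives 5P = 385, so P* = €77 and Q* = 140.
With the tax collected from producers, supply shifts: Qs = 3(P − 18) − 91.
New equilibrium: buyers pay €87.8, producers receive €69.8, Q = 118.4. (Wedge: Pb − Ps = 18.)
Quantity falls by |ΔQ| = |140 − 118.4| = 21.6.
DWL = ½ · t · |ΔQ| = ½ · 18 · 21.6 = €194.4.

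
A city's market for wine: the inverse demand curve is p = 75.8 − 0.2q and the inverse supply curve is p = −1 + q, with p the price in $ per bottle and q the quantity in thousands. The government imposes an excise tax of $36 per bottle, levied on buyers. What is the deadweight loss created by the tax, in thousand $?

Deadweight loss = $540 thousand.

Inverting to q(p) form: qd = 379 − 5p; qs = p + 1.
Without the tax, 379 − 5p = p + 1 gives 6p = 378, so p* = $63 and q* = 64.
With the tax collected from buyers, demand (in seller-price terms) shifts: qd = 379 − 5(p + 36).
Solving gives q = 34 with buyers paying $69 and producers receiving $33 (the $36 wedge).
Quantity falls by |ΔQ| = |64 − 34| = 30.
DWL = ½ · t · |ΔQ| = ½ · 36 · 30 = $540.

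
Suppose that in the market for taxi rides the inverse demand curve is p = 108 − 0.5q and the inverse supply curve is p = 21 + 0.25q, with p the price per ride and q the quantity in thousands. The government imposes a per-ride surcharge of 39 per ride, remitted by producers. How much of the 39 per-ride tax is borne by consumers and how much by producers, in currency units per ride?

Inverting to q(p) form: qd = 216 − 2p; qs = 4p − 84.
Without the tax, 216 − 2p = 4p − 84 gives 6p = 300, so p* = 50 and q* = 116.
With the tax collected from producers, supply shifts: qs = 4(p − 39) − 84.
Solving gives q = 64 with consumers paying 76 and producers receiving 37 (the 39 wedge).
Burden on consumers: 26; on producers: 13. (They sum to 39.)
The less price-elastic side of the market bears the larger share of a per-unit tax.

Consumers bear 26 per ride; producers bear 13 per ride.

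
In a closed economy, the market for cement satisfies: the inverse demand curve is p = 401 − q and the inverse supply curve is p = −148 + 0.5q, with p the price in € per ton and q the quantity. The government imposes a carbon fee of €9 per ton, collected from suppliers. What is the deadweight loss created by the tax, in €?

Deadweight loss = €27.

Inverting to q(p) form: qd = 401 − p; qs = 2p + 296.
Without the tax, 401 − p = 2p + 296 gives 3p = 105, so p* = €35 and q* = 366.
With the tax collected from suppliers, supply shifts: qs = 2(p − 9) + 296.
New equilibrium: buyers pay €41, suppliers receive €32, q = 360. (Wedge: pb − ps = 9.)
Quantity falls by |ΔQ| = |366 − 360| = 6.
DWL = ½ · t · |ΔQ| = ½ · 9 · 6 = €27.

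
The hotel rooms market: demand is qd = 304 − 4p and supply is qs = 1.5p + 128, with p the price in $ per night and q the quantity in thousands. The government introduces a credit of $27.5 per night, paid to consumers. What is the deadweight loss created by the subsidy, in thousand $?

Before the subsidy: set 304 − 4p = 1.5p + 128 → p* = $32, q* = 176.
With a per-unit subsidy paid to consumers, each effectively pays p − 27.5, so demand becomes qd = 304 − 4(p − 27.5).
Solving gives q = 206 with consumers paying $24.5 and producers receiving $52 (the $27.5 wedge).
Quantity rises by |ΔQ| = |176 − 206| = 30.
DWL = ½ · t · |ΔQ| = ½ · 27.5 · 30 = $412.5.

Deadweight loss = $412.5 thousand.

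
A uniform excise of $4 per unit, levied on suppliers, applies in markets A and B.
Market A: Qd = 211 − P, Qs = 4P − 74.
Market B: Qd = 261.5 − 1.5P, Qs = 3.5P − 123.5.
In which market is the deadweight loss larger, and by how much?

Market A: pre-tax P* = $57, Q* = 154; post-tax Q = 150.8; deadweight loss = $6.4.
Market B: pre-tax P* = $77, Q* = 146; post-tax Q = 141.8; deadweight loss = $8.4.
Difference: $6.4 vs $8.4 → market B is larger by $2.

Market B, by $2.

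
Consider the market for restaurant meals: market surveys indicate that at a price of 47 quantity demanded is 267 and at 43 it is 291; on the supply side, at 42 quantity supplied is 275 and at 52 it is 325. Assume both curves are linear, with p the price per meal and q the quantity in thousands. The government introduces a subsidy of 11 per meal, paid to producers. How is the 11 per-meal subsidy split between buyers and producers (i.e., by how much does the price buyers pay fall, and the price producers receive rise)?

Buyers gain 5 per meal; producers gain 6 per meal.

Demand slope: (291 − 267)/(43 − 47) = -6, so qd = 549 − 6p.
Supply slope: (325 − 275)/(52 − 42) = 5, so qs = 5p + 65.
Before the subsidy: set 549 − 6p = 5p + 65 → p* = 44, q* = 285.
With a per-unit subsidy paid to producers, each receives p + 11 per unit sold, so supply becomes qs = 5(p + 11) + 65.
New equilibrium: buyers pay 39, producers receive 50, q = 315. (Wedge: pb − ps = −11.)
Gain to buyers: 5; to producers: 6. (They sum to 11.)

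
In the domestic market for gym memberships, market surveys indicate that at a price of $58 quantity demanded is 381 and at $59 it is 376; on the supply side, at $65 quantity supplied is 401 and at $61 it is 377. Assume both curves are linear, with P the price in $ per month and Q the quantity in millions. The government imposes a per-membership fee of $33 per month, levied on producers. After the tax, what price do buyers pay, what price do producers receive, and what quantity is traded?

Demand slope: (376 − 381)/(59 − 58) = -5, so Qd = 671 − 5P.
Supply slope: (377 − 401)/(61 − 65) = 6, so Qs = 6P + 11.
Before the tax: set 671 − 5P = 6P + 11 → P* = $60, Q* = 371.
With the tax collected from producers, supply shifts: Qs = 6(P − 33) + 11.
New equilibrium: buyers pay $78, producers receive $45, Q = 281. (Wedge: Pb − Ps = 33.)
The less price-elastic side of the market bears the larger share of a per-unit tax.

Buyers pay $78; producers receive $45; quantity = 281.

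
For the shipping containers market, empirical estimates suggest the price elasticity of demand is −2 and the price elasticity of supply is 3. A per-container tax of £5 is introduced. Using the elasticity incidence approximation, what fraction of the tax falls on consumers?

Consumers' share ≈ 0.6.

Incidence ratio: consumers' share ≈ εs / (εs + |εd|) = 3 / (3 + 2) = 0.6.
Supply is the more elastic side, so consumers bear the larger share.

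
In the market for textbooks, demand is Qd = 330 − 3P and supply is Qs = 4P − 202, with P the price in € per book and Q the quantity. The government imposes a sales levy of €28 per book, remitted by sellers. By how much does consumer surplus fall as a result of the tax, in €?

Consumer surplus falls by €1248.

Without the tax, 330 − 3P = 4P − 202 gives 7P = 532, so P* = €76 and Q* = 102.
With the tax collected from sellers, supply shifts: Qs = 4(P − 28) − 202.
New equilibrium: consumers pay €92, sellers receive €64, Q = 54. (Wedge: Pb − Ps = 28.)
ΔCS is the trapezoid between Q = 54 and Q = 102 of height €16: ½ · (102 + 54) · 16 = €1248.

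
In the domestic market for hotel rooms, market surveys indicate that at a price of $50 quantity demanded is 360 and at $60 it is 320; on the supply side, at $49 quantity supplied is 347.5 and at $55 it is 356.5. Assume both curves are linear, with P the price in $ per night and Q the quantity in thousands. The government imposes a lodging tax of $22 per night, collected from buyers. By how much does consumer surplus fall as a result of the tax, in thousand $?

Consumer surplus falls by $2040 thousand.

Demand slope: (320 − 360)/(60 − 50) = -4, so Qd = 560 − 4P.
Supply slope: (356.5 − 347.5)/(55 − 49) = 1.5, so Qs = 1.5P + 274.
Without the tax, 560 − 4P = 1.5P + 274 gives 5.5P = 286, so P* = $52 and Q* = 352.
With the tax collected from buyers, demand (in seller-price terms) shifts: Qd = 560 − 4(P + 22).
New equilibrium: buyers pay $58, sellers receive $36, Q = 328. (Wedge: Pb − Ps = 22.)
ΔCS is the trapezoid between Q = 328 and Q = 352 of height $6: ½ · (352 + 328) · 6 = $2040.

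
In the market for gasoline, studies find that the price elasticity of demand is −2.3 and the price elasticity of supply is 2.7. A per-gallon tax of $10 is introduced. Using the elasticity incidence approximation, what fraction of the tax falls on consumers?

Incidence ratio: consumers' share ≈ εs / (εs + |εd|) = 2.7 / (2.7 + 2.3) = 0.54.
Supply is the more elastic side, so consumers bear the larger share.

Consumers' share ≈ 0.54.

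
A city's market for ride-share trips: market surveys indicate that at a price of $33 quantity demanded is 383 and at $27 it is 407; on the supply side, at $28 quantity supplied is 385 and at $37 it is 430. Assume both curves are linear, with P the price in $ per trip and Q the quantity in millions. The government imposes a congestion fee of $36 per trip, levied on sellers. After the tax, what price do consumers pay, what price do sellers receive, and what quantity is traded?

Demand slope: (407 − 383)/(27 − 33) = -4, so Qd = 515 − 4P.
Supply slope: (430 − 385)/(37 − 28) = 5, so Qs = 5P + 245.
Without the tax, 515 − 4P = 5P + 245 gives 9P = 270, so P* = $30 and Q* = 395.
With the tax collected from sellers, supply shifts: Qs = 5(P − 36) + 245.
Solving gives Q = 315 with consumers paying $50 and sellers receiving $14 (the $36 wedge).
The less price-elastic side of the market bears the larger share of a per-unit tax.

Consumers pay $50; sellers receive $14; quantity = 315.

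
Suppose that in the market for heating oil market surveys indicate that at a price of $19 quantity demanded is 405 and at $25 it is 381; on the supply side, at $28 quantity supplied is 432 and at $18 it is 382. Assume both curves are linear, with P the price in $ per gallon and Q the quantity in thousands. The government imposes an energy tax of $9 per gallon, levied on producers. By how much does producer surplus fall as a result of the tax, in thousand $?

Demand slope: (381 − 405)/(25 − 19) = -4, so Qd = 481 − 4P.
Supply slope: (382 − 432)/(18 − 28) = 5, so Qs = 5P + 292.
Before the tax: set 481 − 4P = 5P + 292 → P* = $21, Q* = 397.
With the tax collected from producers, supply shifts: Qs = 5(P − 9) + 292.
New equilibrium: buyers pay $26, producers receive $17, Q = 377. (Wedge: Pb − Ps = 9.)
ΔPS is the trapezoid between Q = 377 and Q = 397 of height $4: ½ · (397 + 377) · 4 = $1548.

Producer surplus falls by $1548 thousand.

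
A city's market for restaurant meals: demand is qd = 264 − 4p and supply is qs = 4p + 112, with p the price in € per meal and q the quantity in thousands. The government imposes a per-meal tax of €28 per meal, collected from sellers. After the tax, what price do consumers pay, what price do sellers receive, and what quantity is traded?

Before the tax: set 264 − 4p = 4p + 112 → p* = €19, q* = 188.
With the tax collected from sellers, supply shifts: qs = 4(p − 28) + 112.
New equilibrium: consumers pay €33, sellers receive €5, q = 132. (Wedge: pb − ps = 28.)

Consumers pay €33; sellers receive €5; quantity = 132.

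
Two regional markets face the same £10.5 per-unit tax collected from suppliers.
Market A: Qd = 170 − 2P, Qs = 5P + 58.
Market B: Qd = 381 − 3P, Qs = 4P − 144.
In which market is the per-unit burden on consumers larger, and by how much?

Market A, by £1.5.

Market A: pre-tax P* = £16, Q* = 138; post-tax Q = 123; per-unit burden on consumers = £7.5.
Market B: pre-tax P* = £75, Q* = 156; post-tax Q = 138; per-unit burden on consumers = £6.
Difference: £7.5 vs £6 → market A is larger by £1.5.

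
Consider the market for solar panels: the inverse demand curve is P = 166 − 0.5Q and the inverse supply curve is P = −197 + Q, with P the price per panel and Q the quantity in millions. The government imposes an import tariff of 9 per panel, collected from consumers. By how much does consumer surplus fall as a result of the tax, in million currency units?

Inverting to Q(P) form: Qd = 332 − 2P; Qs = P + 197.
Before the tax: set 332 − 2P = P + 197 → P* = 45, Q* = 242.
With the tax collected from consumers, demand (in seller-price terms) shifts: Qd = 332 − 2(P + 9).
Solving gives Q = 236 with consumers paying 48 and sellers receiving 39 (the 9 wedge).
ΔCS is the trapezoid between Q = 236 and Q = 242 of height 3: ½ · (242 + 236) · 3 = 717.

Consumer surplus falls by 717 million.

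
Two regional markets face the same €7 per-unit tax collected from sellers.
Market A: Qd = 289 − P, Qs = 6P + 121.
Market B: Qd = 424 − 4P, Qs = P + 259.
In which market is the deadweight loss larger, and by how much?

Market A: pre-tax P* = €24, Q* = 265; post-tax Q = 259; deadweight loss = €21.
Market B: pre-tax P* = €33, Q* = 292; post-tax Q = 286.4; deadweight loss = €19.6.
Difference: €21 vs €19.6 → market A is larger by €1.4.

Market A, by €1.4.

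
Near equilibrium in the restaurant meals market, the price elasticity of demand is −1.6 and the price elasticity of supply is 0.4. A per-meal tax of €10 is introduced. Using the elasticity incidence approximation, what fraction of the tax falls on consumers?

Consumers' share ≈ 0.2.

Incidence ratio: consumers' share ≈ εs / (εs + |εd|) = 0.4 / (0.4 + 1.6) = 0.2.
Supply is the less elastic side, so consumers bear the smaller share.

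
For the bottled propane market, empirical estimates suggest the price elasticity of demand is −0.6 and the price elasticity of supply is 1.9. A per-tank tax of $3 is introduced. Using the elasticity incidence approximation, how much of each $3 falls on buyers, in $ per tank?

Buyers bear ≈ $2.28 per tank.

Incidence ratio: buyers' share ≈ εs / (εs + |εd|) = 1.9 / (1.9 + 0.6) = 0.76.
So buyers bear ≈ 0.76 × $3 = $2.28; suppliers bear $0.72.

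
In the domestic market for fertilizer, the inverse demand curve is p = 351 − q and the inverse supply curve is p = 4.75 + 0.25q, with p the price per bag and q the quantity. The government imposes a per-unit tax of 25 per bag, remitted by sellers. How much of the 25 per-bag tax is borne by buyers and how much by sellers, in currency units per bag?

Buyers bear 20 per bag; sellers bear 5 per bag.

Rewrite in direct form: qd = 351 − p and qs = 4p − 19.
Before the tax: set 351 − p = 4p − 19 → p* = 74, q* = 277.
With the tax collected from sellers, supply shifts: qs = 4(p − 25) − 19.
New equilibrium: buyers pay 94, sellers receive 69, q = 257. (Wedge: pb − ps = 25.)
Burden on buyers: 20; on sellers: 5. (They sum to 25.)
The less price-elastic side of the market bears the larger share of a per-unit tax.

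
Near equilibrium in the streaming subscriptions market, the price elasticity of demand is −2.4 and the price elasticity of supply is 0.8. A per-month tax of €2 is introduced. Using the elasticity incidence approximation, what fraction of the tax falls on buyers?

Buyers' share ≈ 0.25.

Incidence ratio: buyers' share ≈ εs / (εs + |εd|) = 0.8 / (0.8 + 2.4) = 0.25.
Supply is the less elastic side, so buyers bear the smaller share.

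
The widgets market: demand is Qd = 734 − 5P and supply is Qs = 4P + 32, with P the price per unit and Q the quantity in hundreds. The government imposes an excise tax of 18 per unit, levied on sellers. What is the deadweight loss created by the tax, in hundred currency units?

Deadweight loss = 360 hundred.

Without the tax, 734 − 5P = 4P + 32 gives 9P = 702, so P* = 78 and Q* = 344.
With the tax collected from sellers, supply shifts: Qs = 4(P − 18) + 32.
Solving gives Q = 304 with consumers paying 86 and sellers receiving 68 (the 18 wedge).
Quantity falls by |ΔQ| = |344 − 304| = 40.
DWL = ½ · t · |ΔQ| = ½ · 18 · 40 = 360.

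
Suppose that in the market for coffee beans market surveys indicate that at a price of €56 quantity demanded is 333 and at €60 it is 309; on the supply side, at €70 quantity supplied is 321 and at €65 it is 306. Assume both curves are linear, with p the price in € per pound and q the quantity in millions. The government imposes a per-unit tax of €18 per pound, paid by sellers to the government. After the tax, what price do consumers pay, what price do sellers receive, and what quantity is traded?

Demand slope: (309 − 333)/(60 − 56) = -6, so qd = 669 − 6p.
Supply slope: (306 − 321)/(65 − 70) = 3, so qs = 3p + 111.
Without the tax, 669 − 6p = 3p + 111 gives 9p = 558, so p* = €62 and q* = 297.
With the tax collected from sellers, supply shifts: qs = 3(p − 18) + 111.
New equilibrium: consumers pay €68, sellers receive €50, q = 261. (Wedge: pb − ps = 18.)
The less price-elastic side of the market bears the larger share of a per-unit tax.

Consumers pay €68; sellers receive €50; quantity = 261.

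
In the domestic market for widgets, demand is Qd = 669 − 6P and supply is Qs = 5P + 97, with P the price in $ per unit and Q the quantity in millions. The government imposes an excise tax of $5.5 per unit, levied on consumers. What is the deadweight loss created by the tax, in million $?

Without the tax, 669 − 6P = 5P + 97 gives 11P = 572, so P* = $52 and Q* = 357.
With the tax collected from consumers, demand (in seller-price terms) shifts: Qd = 669 − 6(P + 5.5).
New equilibrium: consumers pay $54.5, producers receive $49, Q = 342. (Wedge: Pb − Ps = 5.5.)
Quantity falls by |ΔQ| = |357 − 342| = 15.
DWL = ½ · t · |ΔQ| = ½ · 5.5 · 15 = $41.25.

Deadweight loss = $41.25 million.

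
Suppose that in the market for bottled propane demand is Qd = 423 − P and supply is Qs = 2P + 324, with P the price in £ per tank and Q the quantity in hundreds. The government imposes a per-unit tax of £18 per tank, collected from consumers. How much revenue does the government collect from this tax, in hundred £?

Tax revenue = £6804 hundred.

Before the tax: set 423 − P = 2P + 324 → P* = £33, Q* = 390.
With the tax collected from consumers, demand (in seller-price terms) shifts: Qd = 423 − (P + 18).
Solving gives Q = 378 with consumers paying £45 and sellers receiving £27 (the £18 wedge).
Revenue = t · Q = 18 · 378 = £6804.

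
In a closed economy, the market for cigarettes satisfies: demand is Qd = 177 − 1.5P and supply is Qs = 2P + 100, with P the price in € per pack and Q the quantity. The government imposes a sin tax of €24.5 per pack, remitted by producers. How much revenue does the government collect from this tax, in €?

Without the tax, 177 − 1.5P = 2P + 100 gives 3.5P = 77, so P* = €22 and Q* = 144.
With the tax collected from producers, supply shifts: Qs = 2(P − 24.5) + 100.
Solving gives Q = 123 with buyers paying €36 and producers receiving €11.5 (the €24.5 wedge).
Revenue = t · Q = 24.5 · 123 = €3013.5.

Tax revenue = €3013.5.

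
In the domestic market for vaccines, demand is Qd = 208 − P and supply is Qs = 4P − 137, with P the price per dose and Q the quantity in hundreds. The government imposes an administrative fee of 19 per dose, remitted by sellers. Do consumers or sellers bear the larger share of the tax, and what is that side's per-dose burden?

Consumers bear the larger share: 15.2 per dose.

Without the tax, 208 − P = 4P − 137 gives 5P = 345, so P* = 69 and Q* = 139.
With the tax collected from sellers, supply shifts: Qs = 4(P − 19) − 137.
New equilibrium: consumers pay 84.2, sellers receive 65.2, Q = 123.8. (Wedge: Pb − Ps = 19.)
Per-dose burden: consumers 15.2, sellers 3.8.
Consumers take the larger share because demand is less price-elastic here (demand slope 1 vs supply slope 4).
The less price-elastic side of the market bears the larger share of a per-unit tax.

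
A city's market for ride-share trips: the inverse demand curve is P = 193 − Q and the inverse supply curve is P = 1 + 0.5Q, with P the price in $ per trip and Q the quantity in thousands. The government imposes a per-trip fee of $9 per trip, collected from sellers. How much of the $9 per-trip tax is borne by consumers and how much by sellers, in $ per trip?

Inverting to Q(P) form: Qd = 193 − P; Qs = 2P − 2.
Before the tax: set 193 − P = 2P − 2 → P* = $65, Q* = 128.
With the tax collected from sellers, supply shifts: Qs = 2(P − 9) − 2.
New equilibrium: consumers pay $71, sellers receive $62, Q = 122. (Wedge: Pb − Ps = 9.)
Burden on consumers: $6; on sellers: $3. (They sum to $9.)

Consumers bear $6 per trip; sellers bear $3 per trip.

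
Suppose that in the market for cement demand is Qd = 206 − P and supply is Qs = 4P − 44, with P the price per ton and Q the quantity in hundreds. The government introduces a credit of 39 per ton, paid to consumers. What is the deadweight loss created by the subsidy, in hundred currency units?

Without the subsidy, 206 − P = 4P − 44 gives 5P = 250, so P* = 50 and Q* = 156.
With a per-unit subsidy paid to consumers, each effectively pays P − 39, so demand becomes Qd = 206 − (P − 39).
New equilibrium: consumers pay 18.8, suppliers receive 57.8, Q = 187.2. (Wedge: Pb − Ps = −39.)
Quantity rises by |ΔQ| = |156 − 187.2| = 31.2.
DWL = ½ · t · |ΔQ| = ½ · 39 · 31.2 = 608.4.

Deadweight loss = 608.4 hundred.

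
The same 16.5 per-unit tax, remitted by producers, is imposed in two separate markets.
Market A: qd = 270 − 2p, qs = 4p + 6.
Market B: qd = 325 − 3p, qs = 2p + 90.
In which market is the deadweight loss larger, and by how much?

Market A, by 18.15.

Market A: pre-tax p* = 44, q* = 182; post-tax q = 160; deadweight loss = 181.5.
Market B: pre-tax p* = 47, q* = 184; post-tax q = 164.2; deadweight loss = 163.35.
Difference: 181.5 vs 163.35 → market A is larger by 18.15.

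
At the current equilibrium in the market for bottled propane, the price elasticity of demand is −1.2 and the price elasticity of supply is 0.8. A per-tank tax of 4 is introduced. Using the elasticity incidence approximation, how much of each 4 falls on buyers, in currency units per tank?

Incidence ratio: buyers' share ≈ εs / (εs + |εd|) = 0.8 / (0.8 + 1.2) = 0.4.
So buyers bear ≈ 0.4 × 4 = 1.6; sellers bear 2.4.

Buyers bear ≈ 1.6 per tank.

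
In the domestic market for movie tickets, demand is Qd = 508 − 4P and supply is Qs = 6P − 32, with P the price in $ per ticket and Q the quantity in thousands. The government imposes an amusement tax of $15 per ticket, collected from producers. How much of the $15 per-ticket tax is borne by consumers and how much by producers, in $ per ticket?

Before the tax: set 508 − 4P = 6P − 32 → P* = $54, Q* = 292.
With the tax collected from producers, supply shifts: Qs = 6(P − 15) − 32.
Solving gives Q = 256 with consumers paying $63 and producers receiving $48 (the $15 wedge).
Burden on consumers: $9; on producers: $6. (They sum to $15.)
The less price-elastic side of the market bears the larger share of a per-unit tax.

Consumers bear $9 per ticket; producers bear $6 per ticket.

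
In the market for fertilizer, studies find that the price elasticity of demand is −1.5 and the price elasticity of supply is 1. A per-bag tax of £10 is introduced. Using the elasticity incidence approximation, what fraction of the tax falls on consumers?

Consumers' share ≈ 0.4.

Incidence ratio: consumers' share ≈ εs / (εs + |εd|) = 1 / (1 + 1.5) = 0.4.
Supply is the less elastic side, so consumers bear the smaller share.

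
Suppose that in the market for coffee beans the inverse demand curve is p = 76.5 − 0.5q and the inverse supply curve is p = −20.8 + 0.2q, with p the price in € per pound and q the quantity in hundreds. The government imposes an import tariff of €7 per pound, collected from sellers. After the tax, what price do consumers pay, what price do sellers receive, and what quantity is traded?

Consumers pay €12; sellers receive €5; quantity = 129.

Rewrite in direct form: qd = 153 − 2p and qs = 5p + 104.
Without the tax, 153 − 2p = 5p + 104 gives 7p = 49, so p* = €7 and q* = 139.
With the tax collected from sellers, supply shifts: qs = 5(p − 7) + 104.
New equilibrium: consumers pay €12, sellers receive €5, q = 129. (Wedge: pb − ps = 7.)
The less price-elastic side of the market bears the larger share of a per-unit tax.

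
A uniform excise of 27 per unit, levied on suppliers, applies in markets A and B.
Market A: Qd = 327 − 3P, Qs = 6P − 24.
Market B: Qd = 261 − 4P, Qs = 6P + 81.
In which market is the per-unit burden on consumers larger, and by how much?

Market A, by 1.8.

Market A: pre-tax P* = 39, Q* = 210; post-tax Q = 156; per-unit burden on consumers = 18.
Market B: pre-tax P* = 18, Q* = 189; post-tax Q = 124.2; per-unit burden on consumers = 16.2.
Difference: 18 vs 16.2 → market A is larger by 1.8.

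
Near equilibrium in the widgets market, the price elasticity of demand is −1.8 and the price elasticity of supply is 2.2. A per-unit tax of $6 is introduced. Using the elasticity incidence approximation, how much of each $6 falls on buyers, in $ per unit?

Buyers bear ≈ $3.3 per unit.

Incidence ratio: buyers' share ≈ εs / (εs + |εd|) = 2.2 / (2.2 + 1.8) = 0.55.
So buyers bear ≈ 0.55 × $6 = $3.3; sellers bear $2.7.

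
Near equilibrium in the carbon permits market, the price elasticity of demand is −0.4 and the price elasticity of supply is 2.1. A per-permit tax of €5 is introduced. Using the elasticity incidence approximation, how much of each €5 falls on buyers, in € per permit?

Incidence ratio: buyers' share ≈ εs / (εs + |εd|) = 2.1 / (2.1 + 0.4) = 0.84.
So buyers bear ≈ 0.84 × €5 = €4.2; suppliers bear €0.8.

Buyers bear ≈ €4.2 per permit.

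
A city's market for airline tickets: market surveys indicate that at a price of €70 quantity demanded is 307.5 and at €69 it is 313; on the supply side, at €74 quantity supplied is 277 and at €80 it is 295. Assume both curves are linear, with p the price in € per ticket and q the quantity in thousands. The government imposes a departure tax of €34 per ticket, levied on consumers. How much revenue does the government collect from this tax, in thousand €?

Demand slope: (313 − 307.5)/(69 − 70) = -5.5, so qd = 692.5 − 5.5p.
Supply slope: (295 − 277)/(80 − 74) = 3, so qs = 3p + 55.
Before the tax: set 692.5 − 5.5p = 3p + 55 → p* = €75, q* = 280.
With the tax collected from consumers, demand (in seller-price terms) shifts: qd = 692.5 − 5.5(p + 34).
Solving gives q = 214 with consumers paying €87 and sellers receiving €53 (the €34 wedge).
Revenue = t · Q = 34 · 214 = €7276.

Tax revenue = €7276 thousand.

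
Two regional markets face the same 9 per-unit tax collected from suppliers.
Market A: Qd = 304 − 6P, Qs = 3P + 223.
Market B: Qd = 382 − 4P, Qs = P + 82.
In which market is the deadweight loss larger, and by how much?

Market A: pre-tax P* = 9, Q* = 250; post-tax Q = 232; deadweight loss = 81.
Market B: pre-tax P* = 60, Q* = 142; post-tax Q = 134.8; deadweight loss = 32.4.
Difference: 81 vs 32.4 → market A is larger by 48.6.

Market A, by 48.6.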